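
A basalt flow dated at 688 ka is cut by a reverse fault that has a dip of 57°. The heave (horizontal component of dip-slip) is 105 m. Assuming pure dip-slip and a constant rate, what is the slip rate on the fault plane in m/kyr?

dip-slip = heave / cos(dip) = 105 m / cos(57°) = 192.8 m
rate = 192.8 m / 688 ka = 0.000280 m/yr = 0.280 m/kyr

0.280 m/kyr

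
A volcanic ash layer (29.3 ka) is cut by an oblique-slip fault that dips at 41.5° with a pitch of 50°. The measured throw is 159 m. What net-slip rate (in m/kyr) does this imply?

dip-slip = throw / sin(dip) = 159 / sin(41.5°) = 240 m
net slip = dip-slip / sin(rake) = 240 / sin(50°) = 313.2 m
rate = 313.2 m / 29.3 ka = 0.0107 m/yr = 10.7 m/kyr

10.7 m/kyr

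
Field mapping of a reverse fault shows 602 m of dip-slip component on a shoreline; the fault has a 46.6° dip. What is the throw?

437 m

throw = dip-slip × sin(dip) = 602 m × sin(46.6°) = 437 m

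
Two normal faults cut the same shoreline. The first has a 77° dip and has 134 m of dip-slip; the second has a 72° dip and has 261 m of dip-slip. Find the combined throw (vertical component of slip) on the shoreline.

throw_A = 134 × sin(77°) = 130.6 m
throw_B = 261 × sin(72°) = 248.2 m
total = 130.6 + 248.2 = 379 m

379 m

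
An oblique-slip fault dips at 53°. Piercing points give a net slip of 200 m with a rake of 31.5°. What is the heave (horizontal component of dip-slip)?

62.9 m

dip-slip = net slip × sin(rake) = 200 m × sin(31.5°) = 104.5 m
heave = dip-slip × cos(dip) = 104.5 × cos(53°) = 62.9 m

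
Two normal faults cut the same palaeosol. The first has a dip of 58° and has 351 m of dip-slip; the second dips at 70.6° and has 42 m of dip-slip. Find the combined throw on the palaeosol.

throw_A = 351 × sin(58°) = 297.7 m
throw_B = 42 × sin(70.6°) = 39.62 m
total = 297.7 + 39.62 = 337 m

337 m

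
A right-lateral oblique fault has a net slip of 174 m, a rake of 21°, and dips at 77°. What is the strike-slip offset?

strike-slip = net slip × cos(rake) = 174 m × cos(21°) = 162 m

162 m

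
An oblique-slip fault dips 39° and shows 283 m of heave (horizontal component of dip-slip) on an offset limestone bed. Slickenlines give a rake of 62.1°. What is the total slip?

dip-slip = heave / cos(dip) = 283 / cos(39°) = 364.2 m
net slip = dip-slip / sin(rake) = 364.2 / sin(62.1°) = 412 m

412 m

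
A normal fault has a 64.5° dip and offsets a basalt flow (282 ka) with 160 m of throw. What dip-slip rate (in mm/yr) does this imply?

dip-slip = throw / sin(dip) = 160 m / sin(64.5°) = 177.3 m
rate = 177.3 m / 282 ka = 0.000629 m/yr = 0.629 mm/yr

0.629 mm/yr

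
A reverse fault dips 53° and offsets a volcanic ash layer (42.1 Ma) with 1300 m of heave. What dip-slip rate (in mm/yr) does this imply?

0.0513 mm/yr

dip-slip = heave / cos(dip) = 1300 m / cos(53°) = 2160 m
rate = 2160 m / 42.1 Ma = 0.0000513 m/yr = 0.0513 mm/yr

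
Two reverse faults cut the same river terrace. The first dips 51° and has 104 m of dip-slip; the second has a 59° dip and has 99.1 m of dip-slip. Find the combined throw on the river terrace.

166 m

throw_A = 104 × sin(51°) = 80.82 m
throw_B = 99.1 × sin(59°) = 84.95 m
total = 80.82 + 84.95 = 166 m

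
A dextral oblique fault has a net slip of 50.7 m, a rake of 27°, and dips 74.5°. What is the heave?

dip-slip = net slip × sin(rake) = 50.7 m × sin(27°) = 23.02 m
heave = dip-slip × cos(dip) = 23.02 × cos(74.5°) = 6.15 m

6.15 m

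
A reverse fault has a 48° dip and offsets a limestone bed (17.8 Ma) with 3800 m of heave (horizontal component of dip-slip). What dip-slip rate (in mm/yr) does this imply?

dip-slip = heave / cos(dip) = 3800 m / cos(48°) = 5679 m
rate = 5679 m / 17.8 Ma = 0.000319 m/yr = 0.319 mm/yr

0.319 mm/yr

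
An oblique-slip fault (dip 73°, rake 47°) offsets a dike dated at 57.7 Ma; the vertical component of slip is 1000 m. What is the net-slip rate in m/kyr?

dip-slip = throw / sin(dip) = 1000 / sin(73°) = 1046 m
net slip = dip-slip / sin(rake) = 1046 / sin(47°) = 1430 m
rate = 1430 m / 57.7 Ma = 0.0000248 m/yr = 0.0248 m/kyr

0.0248 m/kyr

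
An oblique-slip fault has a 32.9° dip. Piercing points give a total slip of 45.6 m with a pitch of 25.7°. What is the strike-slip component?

strike-slip = net slip × cos(rake) = 45.6 m × cos(25.7°) = 41.1 m

41.1 m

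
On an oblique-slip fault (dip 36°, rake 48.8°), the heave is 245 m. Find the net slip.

402 m

dip-slip = heave / cos(dip) = 245 / cos(36°) = 302.8 m
net slip = dip-slip / sin(rake) = 302.8 / sin(48.8°) = 402 m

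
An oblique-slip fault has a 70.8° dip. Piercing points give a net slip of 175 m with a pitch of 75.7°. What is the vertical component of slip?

160 m

dip-slip = net slip × sin(rake) = 175 m × sin(75.7°) = 169.6 m
throw = dip-slip × sin(dip) = 169.6 × sin(70.8°) = 160 m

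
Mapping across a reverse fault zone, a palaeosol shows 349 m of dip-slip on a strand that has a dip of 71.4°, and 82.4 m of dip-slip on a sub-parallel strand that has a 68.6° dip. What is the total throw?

throw_A = 349 × sin(71.4°) = 330.8 m
throw_B = 82.4 × sin(68.6°) = 76.72 m
total = 330.8 + 76.72 = 407 m

407 m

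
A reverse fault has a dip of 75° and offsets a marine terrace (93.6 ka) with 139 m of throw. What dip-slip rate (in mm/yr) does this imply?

dip-slip = throw / sin(dip) = 139 m / sin(75°) = 143.9 m
rate = 143.9 m / 93.6 ka = 0.00154 m/yr = 1.54 mm/yr

1.54 mm/yr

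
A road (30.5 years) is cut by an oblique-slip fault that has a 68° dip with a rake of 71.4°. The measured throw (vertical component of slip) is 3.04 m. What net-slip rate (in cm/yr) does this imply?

11.3 cm/yr

dip-slip = throw / sin(dip) = 3.04 / sin(68°) = 3.279 m
net slip = dip-slip / sin(rake) = 3.279 / sin(71.4°) = 3.459 m
rate = 3.459 m / 30.5 years = 0.113 m/yr = 11.3 cm/yr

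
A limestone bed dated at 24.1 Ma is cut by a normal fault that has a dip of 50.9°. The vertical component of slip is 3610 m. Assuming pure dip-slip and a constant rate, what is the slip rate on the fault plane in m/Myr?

dip-slip = throw / sin(dip) = 3610 m / sin(50.9°) = 4652 m
rate = 4652 m / 24.1 Ma = 0.000193 m/yr = 193 m/Myr

193 m/Myr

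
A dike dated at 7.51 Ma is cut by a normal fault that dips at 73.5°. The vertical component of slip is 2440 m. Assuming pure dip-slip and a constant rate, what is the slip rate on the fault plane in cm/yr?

0.0339 cm/yr

dip-slip = throw / sin(dip) = 2440 m / sin(73.5°) = 2545 m
rate = 2545 m / 7.51 Ma = 0.000339 m/yr = 0.0339 cm/yr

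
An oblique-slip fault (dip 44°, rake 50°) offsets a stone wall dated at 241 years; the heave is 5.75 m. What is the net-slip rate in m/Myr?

dip-slip = heave / cos(dip) = 5.75 / cos(44°) = 7.993 m
net slip = dip-slip / sin(rake) = 7.993 / sin(50°) = 10.43 m
rate = 10.43 m / 241 years = 0.0433 m/yr = 43300 m/Myr

43300 m/Myr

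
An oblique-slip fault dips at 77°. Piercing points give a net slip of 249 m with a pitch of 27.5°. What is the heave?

dip-slip = net slip × sin(rake) = 249 m × sin(27.5°) = 115 m
heave = dip-slip × cos(dip) = 115 × cos(77°) = 25.9 m

25.9 m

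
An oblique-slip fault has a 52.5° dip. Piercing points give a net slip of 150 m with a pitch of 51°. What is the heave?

dip-slip = net slip × sin(rake) = 150 m × sin(51°) = 116.6 m
heave = dip-slip × cos(dip) = 116.6 × cos(52.5°) = 71 m

71 m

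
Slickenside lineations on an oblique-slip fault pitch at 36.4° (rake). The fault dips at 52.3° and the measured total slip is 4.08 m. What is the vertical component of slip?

1.92 m

dip-slip = net slip × sin(rake) = 4.08 m × sin(36.4°) = 2.421 m
throw = dip-slip × sin(dip) = 2.421 × sin(52.3°) = 1.92 m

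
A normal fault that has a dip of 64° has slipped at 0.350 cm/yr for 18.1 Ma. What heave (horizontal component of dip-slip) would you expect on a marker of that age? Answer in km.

27.8 km

dip-slip = rate × time = 0.350 cm/yr × 18.1 Ma = 63350 m
heave = dip-slip × cos(dip) = 63350 × cos(64°) = 27800 m = 27.8 km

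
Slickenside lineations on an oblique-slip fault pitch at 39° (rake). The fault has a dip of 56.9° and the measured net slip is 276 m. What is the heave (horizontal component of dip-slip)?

dip-slip = net slip × sin(rake) = 276 m × sin(39°) = 173.7 m
heave = dip-slip × cos(dip) = 173.7 × cos(56.9°) = 94.9 m

94.9 m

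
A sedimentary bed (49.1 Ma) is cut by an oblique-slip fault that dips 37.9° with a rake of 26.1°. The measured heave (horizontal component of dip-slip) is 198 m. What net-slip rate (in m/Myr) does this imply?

dip-slip = heave / cos(dip) = 198 / cos(37.9°) = 250.9 m
net slip = dip-slip / sin(rake) = 250.9 / sin(26.1°) = 570.4 m
rate = 570.4 m / 49.1 Ma = 0.0000116 m/yr = 11.6 m/Myr

11.6 m/Myr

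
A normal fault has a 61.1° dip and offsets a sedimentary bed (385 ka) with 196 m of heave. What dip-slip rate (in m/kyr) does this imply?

dip-slip = heave / cos(dip) = 196 m / cos(61.1°) = 405.6 m
rate = 405.6 m / 385 ka = 0.00105 m/yr = 1.05 m/kyr

1.05 m/kyr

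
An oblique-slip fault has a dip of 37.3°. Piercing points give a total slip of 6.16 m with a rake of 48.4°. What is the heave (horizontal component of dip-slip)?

3.66 m

dip-slip = net slip × sin(rake) = 6.16 m × sin(48.4°) = 4.606 m
heave = dip-slip × cos(dip) = 4.606 × cos(37.3°) = 3.66 m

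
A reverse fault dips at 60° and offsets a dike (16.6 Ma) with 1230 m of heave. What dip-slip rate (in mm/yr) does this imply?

0.148 mm/yr

dip-slip = heave / cos(dip) = 1230 m / cos(60°) = 2460 m
rate = 2460 m / 16.6 Ma = 0.000148 m/yr = 0.148 mm/yr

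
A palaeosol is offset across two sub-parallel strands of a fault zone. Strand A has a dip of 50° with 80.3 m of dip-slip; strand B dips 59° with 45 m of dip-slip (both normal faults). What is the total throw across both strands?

throw_A = 80.3 × sin(50°) = 61.51 m
throw_B = 45 × sin(59°) = 38.57 m
total = 61.51 + 38.57 = 100 m

100 m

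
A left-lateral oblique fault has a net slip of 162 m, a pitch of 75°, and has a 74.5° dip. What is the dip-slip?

dip-slip = net slip × sin(rake) = 162 m × sin(75°) = 156 m

156 m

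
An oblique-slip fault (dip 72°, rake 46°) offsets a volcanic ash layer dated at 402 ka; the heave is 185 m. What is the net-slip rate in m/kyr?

2.07 m/kyr

dip-slip = heave / cos(dip) = 185 / cos(72°) = 598.7 m
net slip = dip-slip / sin(rake) = 598.7 / sin(46°) = 832.3 m
rate = 832.3 m / 402 ka = 0.00207 m/yr = 2.07 m/kyr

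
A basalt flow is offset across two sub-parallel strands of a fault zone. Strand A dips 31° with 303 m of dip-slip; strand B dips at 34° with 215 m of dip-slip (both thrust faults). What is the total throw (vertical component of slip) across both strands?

276 m

throw_A = 303 × sin(31°) = 156.1 m
throw_B = 215 × sin(34°) = 120.2 m
total = 156.1 + 120.2 = 276 m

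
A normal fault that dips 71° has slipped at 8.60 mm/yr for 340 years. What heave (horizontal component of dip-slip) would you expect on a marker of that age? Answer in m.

dip-slip = rate × time = 8.60 mm/yr × 340 years = 2.924 m
heave = dip-slip × cos(dip) = 2.924 × cos(71°) = 0.952 m

0.952 m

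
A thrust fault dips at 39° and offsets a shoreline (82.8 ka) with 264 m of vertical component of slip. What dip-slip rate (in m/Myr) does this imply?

5070 m/Myr

dip-slip = throw / sin(dip) = 264 m / sin(39°) = 419.5 m
rate = 419.5 m / 82.8 ka = 0.00507 m/yr = 5070 m/Myr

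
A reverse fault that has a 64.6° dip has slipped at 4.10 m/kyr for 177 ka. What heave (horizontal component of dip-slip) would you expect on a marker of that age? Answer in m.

dip-slip = rate × time = 4.10 m/kyr × 177 ka = 725.7 m
heave = dip-slip × cos(dip) = 725.7 × cos(64.6°) = 311 m

311 m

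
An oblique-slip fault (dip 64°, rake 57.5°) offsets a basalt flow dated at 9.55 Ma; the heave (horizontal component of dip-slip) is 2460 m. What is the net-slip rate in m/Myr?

697 m/Myr

dip-slip = heave / cos(dip) = 2460 / cos(64°) = 5612 m
net slip = dip-slip / sin(rake) = 5612 / sin(57.5°) = 6654 m
rate = 6654 m / 9.55 Ma = 0.000697 m/yr = 697 m/Myr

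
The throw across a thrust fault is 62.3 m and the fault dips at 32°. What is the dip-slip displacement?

118 m

dip-slip = throw / sin(dip) = 62.3 / sin(32°) = 118 m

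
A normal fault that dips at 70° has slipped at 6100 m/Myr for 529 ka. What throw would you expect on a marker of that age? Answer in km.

3.03 km

dip-slip = rate × time = 6100 m/Myr × 529 ka = 3227 m
throw = dip-slip × sin(dip) = 3227 × sin(70°) = 3030 m = 3.03 km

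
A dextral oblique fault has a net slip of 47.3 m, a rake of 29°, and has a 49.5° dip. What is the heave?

dip-slip = net slip × sin(rake) = 47.3 m × sin(29°) = 22.93 m
heave = dip-slip × cos(dip) = 22.93 × cos(49.5°) = 14.9 m

14.9 m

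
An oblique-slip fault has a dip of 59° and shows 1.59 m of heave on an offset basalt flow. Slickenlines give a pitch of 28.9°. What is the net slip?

6.39 m

dip-slip = heave / cos(dip) = 1.59 / cos(59°) = 3.087 m
net slip = dip-slip / sin(rake) = 3.087 / sin(28.9°) = 6.39 m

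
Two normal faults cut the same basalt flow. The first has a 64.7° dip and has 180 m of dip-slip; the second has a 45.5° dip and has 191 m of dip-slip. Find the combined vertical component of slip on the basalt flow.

throw_A = 180 × sin(64.7°) = 162.7 m
throw_B = 191 × sin(45.5°) = 136.2 m
total = 162.7 + 136.2 = 299 m

299 m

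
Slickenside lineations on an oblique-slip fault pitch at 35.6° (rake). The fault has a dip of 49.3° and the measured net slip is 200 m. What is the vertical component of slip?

88.3 m

dip-slip = net slip × sin(rake) = 200 m × sin(35.6°) = 116.4 m
throw = dip-slip × sin(dip) = 116.4 × sin(49.3°) = 88.3 m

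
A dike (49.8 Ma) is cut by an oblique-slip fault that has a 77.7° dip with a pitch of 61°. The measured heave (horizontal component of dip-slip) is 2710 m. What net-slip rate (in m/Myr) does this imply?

dip-slip = heave / cos(dip) = 2710 / cos(77.7°) = 12720 m
net slip = dip-slip / sin(rake) = 12720 / sin(61°) = 14540 m
rate = 14540 m / 49.8 Ma = 0.000292 m/yr = 292 m/Myr

292 m/Myr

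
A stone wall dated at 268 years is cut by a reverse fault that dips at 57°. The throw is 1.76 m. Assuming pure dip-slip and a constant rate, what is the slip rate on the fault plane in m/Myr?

7830 m/Myr

dip-slip = throw / sin(dip) = 1.76 m / sin(57°) = 2.099 m
rate = 2.099 m / 268 years = 0.00783 m/yr = 7830 m/Myr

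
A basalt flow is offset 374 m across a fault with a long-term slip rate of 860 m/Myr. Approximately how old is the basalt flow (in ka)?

age = offset / rate = 374 m / (860 m/Myr) = 435000 yr = 435 ka

435 ka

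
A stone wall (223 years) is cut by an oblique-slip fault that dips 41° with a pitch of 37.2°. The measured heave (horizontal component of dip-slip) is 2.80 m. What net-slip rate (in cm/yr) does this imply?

2.75 cm/yr

dip-slip = heave / cos(dip) = 2.80 / cos(41°) = 3.710 m
net slip = dip-slip / sin(rake) = 3.710 / sin(37.2°) = 6.136 m
rate = 6.136 m / 223 years = 0.0275 m/yr = 2.75 cm/yr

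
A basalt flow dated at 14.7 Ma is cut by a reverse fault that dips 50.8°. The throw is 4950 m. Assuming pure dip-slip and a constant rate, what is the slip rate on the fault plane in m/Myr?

dip-slip = throw / sin(dip) = 4950 m / sin(50.8°) = 6388 m
rate = 6388 m / 14.7 Ma = 0.000435 m/yr = 435 m/Myr

435 m/Myr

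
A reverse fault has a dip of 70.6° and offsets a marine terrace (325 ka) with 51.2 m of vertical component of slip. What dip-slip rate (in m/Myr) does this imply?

167 m/Myr

dip-slip = throw / sin(dip) = 51.2 m / sin(70.6°) = 54.28 m
rate = 54.28 m / 325 ka = 0.000167 m/yr = 167 m/Myr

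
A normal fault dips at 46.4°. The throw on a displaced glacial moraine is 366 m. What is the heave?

heave = throw / tan(dip) = 366 / tan(46.4°) = 349 m

349 m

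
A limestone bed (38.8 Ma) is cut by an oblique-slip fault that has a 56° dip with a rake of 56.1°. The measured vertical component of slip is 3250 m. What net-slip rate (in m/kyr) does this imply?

dip-slip = throw / sin(dip) = 3250 / sin(56°) = 3920 m
net slip = dip-slip / sin(rake) = 3920 / sin(56.1°) = 4723 m
rate = 4723 m / 38.8 Ma = 0.000122 m/yr = 0.122 m/kyr

0.122 m/kyr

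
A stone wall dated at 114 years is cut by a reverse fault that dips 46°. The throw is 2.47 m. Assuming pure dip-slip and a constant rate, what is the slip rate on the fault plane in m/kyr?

30.1 m/kyr

dip-slip = throw / sin(dip) = 2.47 m / sin(46°) = 3.434 m
rate = 3.434 m / 114 years = 0.0301 m/yr = 30.1 m/kyr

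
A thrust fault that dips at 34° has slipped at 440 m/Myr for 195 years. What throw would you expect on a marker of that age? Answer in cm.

4.80 cm

dip-slip = rate × time = 440 m/Myr × 195 years = 0.08580 m
throw = dip-slip × sin(dip) = 0.08580 × sin(34°) = 0.0480 m = 4.80 cm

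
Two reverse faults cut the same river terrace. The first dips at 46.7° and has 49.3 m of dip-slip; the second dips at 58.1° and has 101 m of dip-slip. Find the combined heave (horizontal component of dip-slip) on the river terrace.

heave_A = 49.3 × cos(46.7°) = 33.81 m
heave_B = 101 × cos(58.1°) = 53.37 m
total = 33.81 + 53.37 = 87.2 m

87.2 m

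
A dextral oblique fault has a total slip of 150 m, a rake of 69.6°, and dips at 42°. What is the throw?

dip-slip = net slip × sin(rake) = 150 m × sin(69.6°) = 140.6 m
throw = dip-slip × sin(dip) = 140.6 × sin(42°) = 94.1 m

94.1 m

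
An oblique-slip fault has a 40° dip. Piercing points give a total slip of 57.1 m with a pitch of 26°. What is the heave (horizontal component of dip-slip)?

19.2 m

dip-slip = net slip × sin(rake) = 57.1 m × sin(26°) = 25.03 m
heave = dip-slip × cos(dip) = 25.03 × cos(40°) = 19.2 m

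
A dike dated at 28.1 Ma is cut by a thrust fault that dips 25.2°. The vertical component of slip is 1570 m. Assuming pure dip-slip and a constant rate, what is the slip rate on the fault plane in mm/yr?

0.131 mm/yr

dip-slip = throw / sin(dip) = 1570 m / sin(25.2°) = 3687 m
rate = 3687 m / 28.1 Ma = 0.000131 m/yr = 0.131 mm/yr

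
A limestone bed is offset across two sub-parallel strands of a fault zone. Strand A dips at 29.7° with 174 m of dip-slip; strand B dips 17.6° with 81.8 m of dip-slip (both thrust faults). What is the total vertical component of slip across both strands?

throw_A = 174 × sin(29.7°) = 86.21 m
throw_B = 81.8 × sin(17.6°) = 24.73 m
total = 86.21 + 24.73 = 111 m

111 m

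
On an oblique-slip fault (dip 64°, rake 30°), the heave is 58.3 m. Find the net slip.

266 m

dip-slip = heave / cos(dip) = 58.3 / cos(64°) = 133 m
net slip = dip-slip / sin(rake) = 133 / sin(30°) = 266 m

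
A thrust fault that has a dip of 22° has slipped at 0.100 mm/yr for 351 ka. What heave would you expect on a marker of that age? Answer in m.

dip-slip = rate × time = 0.100 mm/yr × 351 ka = 35.10 m
heave = dip-slip × cos(dip) = 35.10 × cos(22°) = 32.5 m

32.5 m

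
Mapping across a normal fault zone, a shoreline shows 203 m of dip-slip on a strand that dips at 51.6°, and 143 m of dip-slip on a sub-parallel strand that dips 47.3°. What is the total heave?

heave_A = 203 × cos(51.6°) = 126.1 m
heave_B = 143 × cos(47.3°) = 96.98 m
total = 126.1 + 96.98 = 223 m

223 m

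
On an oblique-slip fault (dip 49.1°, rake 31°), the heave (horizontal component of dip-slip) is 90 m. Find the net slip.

dip-slip = heave / cos(dip) = 90 / cos(49.1°) = 137.5 m
net slip = dip-slip / sin(rake) = 137.5 / sin(31°) = 267 m

267 m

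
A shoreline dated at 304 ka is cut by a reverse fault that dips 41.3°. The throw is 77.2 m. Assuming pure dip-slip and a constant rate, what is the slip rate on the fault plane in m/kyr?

0.385 m/kyr

dip-slip = throw / sin(dip) = 77.2 m / sin(41.3°) = 117 m
rate = 117 m / 304 ka = 0.000385 m/yr = 0.385 m/kyr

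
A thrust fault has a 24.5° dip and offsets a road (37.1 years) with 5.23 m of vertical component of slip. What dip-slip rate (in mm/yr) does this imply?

340 mm/yr

dip-slip = throw / sin(dip) = 5.23 m / sin(24.5°) = 12.61 m
rate = 12.61 m / 37.1 years = 0.340 m/yr = 340 mm/yr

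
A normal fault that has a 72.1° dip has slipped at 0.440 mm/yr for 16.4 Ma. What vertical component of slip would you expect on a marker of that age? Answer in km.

dip-slip = rate × time = 0.440 mm/yr × 16.4 Ma = 7216 m
throw = dip-slip × sin(dip) = 7216 × sin(72.1°) = 6870 m = 6.87 km

6.87 km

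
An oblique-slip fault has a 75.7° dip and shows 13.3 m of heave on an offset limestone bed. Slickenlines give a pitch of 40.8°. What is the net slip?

dip-slip = heave / cos(dip) = 13.3 / cos(75.7°) = 53.85 m
net slip = dip-slip / sin(rake) = 53.85 / sin(40.8°) = 82.4 m

82.4 m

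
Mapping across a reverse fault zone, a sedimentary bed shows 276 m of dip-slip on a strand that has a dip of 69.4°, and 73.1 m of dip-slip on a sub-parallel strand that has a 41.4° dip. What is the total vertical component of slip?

307 m

throw_A = 276 × sin(69.4°) = 258.4 m
throw_B = 73.1 × sin(41.4°) = 48.34 m
total = 258.4 + 48.34 = 307 m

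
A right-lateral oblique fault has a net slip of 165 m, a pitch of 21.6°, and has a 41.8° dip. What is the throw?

dip-slip = net slip × sin(rake) = 165 m × sin(21.6°) = 60.74 m
throw = dip-slip × sin(dip) = 60.74 × sin(41.8°) = 40.5 m

40.5 m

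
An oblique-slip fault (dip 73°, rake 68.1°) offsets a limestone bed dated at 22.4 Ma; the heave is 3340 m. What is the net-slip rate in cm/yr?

dip-slip = heave / cos(dip) = 3340 / cos(73°) = 11420 m
net slip = dip-slip / sin(rake) = 11420 / sin(68.1°) = 12310 m
rate = 12310 m / 22.4 Ma = 0.000550 m/yr = 0.0550 cm/yr

0.0550 cm/yr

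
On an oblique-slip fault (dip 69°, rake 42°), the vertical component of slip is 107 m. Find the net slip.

171 m

dip-slip = throw / sin(dip) = 107 / sin(69°) = 114.6 m
net slip = dip-slip / sin(rake) = 114.6 / sin(42°) = 171 m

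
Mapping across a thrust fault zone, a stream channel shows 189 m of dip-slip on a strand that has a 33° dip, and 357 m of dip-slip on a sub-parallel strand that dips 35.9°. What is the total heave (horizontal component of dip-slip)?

448 m

heave_A = 189 × cos(33°) = 158.5 m
heave_B = 357 × cos(35.9°) = 289.2 m
total = 158.5 + 289.2 = 448 m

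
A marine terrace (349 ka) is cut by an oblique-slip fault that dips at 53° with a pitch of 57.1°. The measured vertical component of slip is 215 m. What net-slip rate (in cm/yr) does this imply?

0.0919 cm/yr

dip-slip = throw / sin(dip) = 215 / sin(53°) = 269.2 m
net slip = dip-slip / sin(rake) = 269.2 / sin(57.1°) = 320.6 m
rate = 320.6 m / 349 ka = 0.000919 m/yr = 0.0919 cm/yr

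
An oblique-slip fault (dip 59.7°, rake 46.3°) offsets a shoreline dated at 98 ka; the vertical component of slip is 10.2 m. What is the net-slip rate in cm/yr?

dip-slip = throw / sin(dip) = 10.2 / sin(59.7°) = 11.81 m
net slip = dip-slip / sin(rake) = 11.81 / sin(46.3°) = 16.34 m
rate = 16.34 m / 98 ka = 0.000167 m/yr = 0.0167 cm/yr

0.0167 cm/yr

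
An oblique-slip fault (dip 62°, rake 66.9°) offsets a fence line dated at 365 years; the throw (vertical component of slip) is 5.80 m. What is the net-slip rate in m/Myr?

19600 m/Myr

dip-slip = throw / sin(dip) = 5.80 / sin(62°) = 6.569 m
net slip = dip-slip / sin(rake) = 6.569 / sin(66.9°) = 7.142 m
rate = 7.142 m / 365 years = 0.0196 m/yr = 19600 m/Myr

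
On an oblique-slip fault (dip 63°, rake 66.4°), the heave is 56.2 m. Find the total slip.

dip-slip = heave / cos(dip) = 56.2 / cos(63°) = 123.8 m
net slip = dip-slip / sin(rake) = 123.8 / sin(66.4°) = 135 m

135 m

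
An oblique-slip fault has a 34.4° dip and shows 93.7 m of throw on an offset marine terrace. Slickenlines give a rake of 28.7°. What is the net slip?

dip-slip = throw / sin(dip) = 93.7 / sin(34.4°) = 165.9 m
net slip = dip-slip / sin(rake) = 165.9 / sin(28.7°) = 345 m

345 m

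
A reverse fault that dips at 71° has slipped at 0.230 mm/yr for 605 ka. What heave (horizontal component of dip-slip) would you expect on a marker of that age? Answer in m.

dip-slip = rate × time = 0.230 mm/yr × 605 ka = 139.2 m
heave = dip-slip × cos(dip) = 139.2 × cos(71°) = 45.3 m

45.3 m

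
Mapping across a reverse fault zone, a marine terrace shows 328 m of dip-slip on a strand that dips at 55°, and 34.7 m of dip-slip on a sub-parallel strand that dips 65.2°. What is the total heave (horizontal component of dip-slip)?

203 m

heave_A = 328 × cos(55°) = 188.1 m
heave_B = 34.7 × cos(65.2°) = 14.55 m
total = 188.1 + 14.55 = 203 m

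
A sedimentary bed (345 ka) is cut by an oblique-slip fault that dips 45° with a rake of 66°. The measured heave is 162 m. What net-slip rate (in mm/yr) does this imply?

dip-slip = heave / cos(dip) = 162 / cos(45°) = 229.1 m
net slip = dip-slip / sin(rake) = 229.1 / sin(66°) = 250.8 m
rate = 250.8 m / 345 ka = 0.000727 m/yr = 0.727 mm/yr

0.727 mm/yr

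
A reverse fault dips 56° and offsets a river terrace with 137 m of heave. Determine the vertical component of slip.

203 m

throw = heave × tan(dip) = 137 × tan(56°) = 203 m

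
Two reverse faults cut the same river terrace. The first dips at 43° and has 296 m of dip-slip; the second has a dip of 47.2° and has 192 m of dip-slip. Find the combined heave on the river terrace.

heave_A = 296 × cos(43°) = 216.5 m
heave_B = 192 × cos(47.2°) = 130.5 m
total = 216.5 + 130.5 = 347 m

347 m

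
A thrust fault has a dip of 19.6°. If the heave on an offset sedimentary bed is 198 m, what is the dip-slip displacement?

dip-slip = heave / cos(dip) = 198 / cos(19.6°) = 210 m

210 m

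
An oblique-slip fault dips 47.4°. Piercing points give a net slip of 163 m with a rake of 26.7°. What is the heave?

49.6 m

dip-slip = net slip × sin(rake) = 163 m × sin(26.7°) = 73.24 m
heave = dip-slip × cos(dip) = 73.24 × cos(47.4°) = 49.6 m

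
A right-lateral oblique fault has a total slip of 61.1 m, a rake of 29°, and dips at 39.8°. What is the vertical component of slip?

dip-slip = net slip × sin(rake) = 61.1 m × sin(29°) = 29.62 m
throw = dip-slip × sin(dip) = 29.62 × sin(39.8°) = 19 m

19 m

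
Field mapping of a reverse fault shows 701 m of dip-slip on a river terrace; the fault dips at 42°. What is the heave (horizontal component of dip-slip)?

521 m

heave = dip-slip × cos(dip) = 701 m × cos(42°) = 521 m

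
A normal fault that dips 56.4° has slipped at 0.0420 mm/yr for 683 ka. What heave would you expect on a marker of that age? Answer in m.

15.9 m

dip-slip = rate × time = 0.0420 mm/yr × 683 ka = 28.69 m
heave = dip-slip × cos(dip) = 28.69 × cos(56.4°) = 15.9 m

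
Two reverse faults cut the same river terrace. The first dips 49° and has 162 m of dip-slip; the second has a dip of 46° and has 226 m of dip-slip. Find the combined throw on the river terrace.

285 m

throw_A = 162 × sin(49°) = 122.3 m
throw_B = 226 × sin(46°) = 162.6 m
total = 122.3 + 162.6 = 285 m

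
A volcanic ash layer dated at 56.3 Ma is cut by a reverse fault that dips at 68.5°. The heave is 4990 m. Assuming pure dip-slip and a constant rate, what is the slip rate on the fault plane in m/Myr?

dip-slip = heave / cos(dip) = 4990 m / cos(68.5°) = 13620 m
rate = 13620 m / 56.3 Ma = 0.000242 m/yr = 242 m/Myr

242 m/Myr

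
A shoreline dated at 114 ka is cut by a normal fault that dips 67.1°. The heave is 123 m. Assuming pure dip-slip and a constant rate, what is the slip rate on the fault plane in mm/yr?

2.77 mm/yr

dip-slip = heave / cos(dip) = 123 m / cos(67.1°) = 316.1 m
rate = 316.1 m / 114 ka = 0.00277 m/yr = 2.77 mm/yr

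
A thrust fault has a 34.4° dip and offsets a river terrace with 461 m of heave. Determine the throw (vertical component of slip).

throw = heave × tan(dip) = 461 × tan(34.4°) = 316 m

316 m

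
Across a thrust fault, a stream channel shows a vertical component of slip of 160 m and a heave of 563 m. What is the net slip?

net slip = √(throw² + heave²) = √(160² + 563²) = 585 m

585 m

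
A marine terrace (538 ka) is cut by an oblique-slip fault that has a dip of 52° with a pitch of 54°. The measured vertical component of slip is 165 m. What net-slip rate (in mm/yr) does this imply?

0.481 mm/yr

dip-slip = throw / sin(dip) = 165 / sin(52°) = 209.4 m
net slip = dip-slip / sin(rake) = 209.4 / sin(54°) = 258.8 m
rate = 258.8 m / 538 ka = 0.000481 m/yr = 0.481 mm/yr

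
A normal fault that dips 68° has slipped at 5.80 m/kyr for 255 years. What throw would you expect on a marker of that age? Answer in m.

1.37 m

dip-slip = rate × time = 5.80 m/kyr × 255 years = 1.479 m
throw = dip-slip × sin(dip) = 1.479 × sin(68°) = 1.37 m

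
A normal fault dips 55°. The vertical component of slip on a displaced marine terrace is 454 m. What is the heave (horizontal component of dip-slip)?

heave = throw / tan(dip) = 454 / tan(55°) = 318 m

318 m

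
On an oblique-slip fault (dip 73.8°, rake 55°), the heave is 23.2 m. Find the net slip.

102 m

dip-slip = heave / cos(dip) = 23.2 / cos(73.8°) = 83.16 m
net slip = dip-slip / sin(rake) = 83.16 / sin(55°) = 102 m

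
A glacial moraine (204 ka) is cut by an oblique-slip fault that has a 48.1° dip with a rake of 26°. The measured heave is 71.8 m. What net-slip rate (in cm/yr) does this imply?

0.120 cm/yr

dip-slip = heave / cos(dip) = 71.8 / cos(48.1°) = 107.5 m
net slip = dip-slip / sin(rake) = 107.5 / sin(26°) = 245.3 m
rate = 245.3 m / 204 ka = 0.00120 m/yr = 0.120 cm/yr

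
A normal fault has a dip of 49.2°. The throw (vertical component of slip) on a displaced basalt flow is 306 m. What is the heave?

264 m

heave = throw / tan(dip) = 306 / tan(49.2°) = 264 m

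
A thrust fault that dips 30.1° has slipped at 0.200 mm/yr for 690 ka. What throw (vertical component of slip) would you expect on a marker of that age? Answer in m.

69.2 m

dip-slip = rate × time = 0.200 mm/yr × 690 ka = 138 m
throw = dip-slip × sin(dip) = 138 × sin(30.1°) = 69.2 m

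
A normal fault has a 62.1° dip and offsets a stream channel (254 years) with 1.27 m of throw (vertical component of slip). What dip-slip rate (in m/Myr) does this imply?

dip-slip = throw / sin(dip) = 1.27 m / sin(62.1°) = 1.437 m
rate = 1.437 m / 254 years = 0.00566 m/yr = 5660 m/Myr

5660 m/Myr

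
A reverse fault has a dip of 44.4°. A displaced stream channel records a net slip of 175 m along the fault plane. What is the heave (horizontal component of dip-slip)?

125 m

heave = dip-slip × cos(dip) = 175 m × cos(44.4°) = 125 m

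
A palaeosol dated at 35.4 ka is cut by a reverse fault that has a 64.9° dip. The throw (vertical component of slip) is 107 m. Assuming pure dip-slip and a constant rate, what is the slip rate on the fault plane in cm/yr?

0.334 cm/yr

dip-slip = throw / sin(dip) = 107 m / sin(64.9°) = 118.2 m
rate = 118.2 m / 35.4 ka = 0.00334 m/yr = 0.334 cm/yr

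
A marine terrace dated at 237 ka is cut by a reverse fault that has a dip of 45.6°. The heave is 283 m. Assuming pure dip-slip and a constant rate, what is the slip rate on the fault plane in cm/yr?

0.171 cm/yr

dip-slip = heave / cos(dip) = 283 m / cos(45.6°) = 404.5 m
rate = 404.5 m / 237 ka = 0.00171 m/yr = 0.171 cm/yr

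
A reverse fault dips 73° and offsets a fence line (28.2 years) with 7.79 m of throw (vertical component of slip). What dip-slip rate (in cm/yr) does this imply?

28.9 cm/yr

dip-slip = throw / sin(dip) = 7.79 m / sin(73°) = 8.146 m
rate = 8.146 m / 28.2 years = 0.289 m/yr = 28.9 cm/yr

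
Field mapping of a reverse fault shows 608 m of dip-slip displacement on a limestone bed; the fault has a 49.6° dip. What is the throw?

throw = dip-slip × sin(dip) = 608 m × sin(49.6°) = 463 m

463 m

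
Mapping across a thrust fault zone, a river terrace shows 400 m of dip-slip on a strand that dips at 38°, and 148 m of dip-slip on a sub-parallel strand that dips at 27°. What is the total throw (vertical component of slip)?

throw_A = 400 × sin(38°) = 246.3 m
throw_B = 148 × sin(27°) = 67.19 m
total = 246.3 + 67.19 = 313 m

313 m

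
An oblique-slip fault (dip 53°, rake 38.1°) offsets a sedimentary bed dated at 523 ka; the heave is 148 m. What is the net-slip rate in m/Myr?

dip-slip = heave / cos(dip) = 148 / cos(53°) = 245.9 m
net slip = dip-slip / sin(rake) = 245.9 / sin(38.1°) = 398.6 m
rate = 398.6 m / 523 ka = 0.000762 m/yr = 762 m/Myr

762 m/Myr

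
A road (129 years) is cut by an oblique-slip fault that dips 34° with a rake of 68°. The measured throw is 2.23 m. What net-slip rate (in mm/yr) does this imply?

dip-slip = throw / sin(dip) = 2.23 / sin(34°) = 3.988 m
net slip = dip-slip / sin(rake) = 3.988 / sin(68°) = 4.301 m
rate = 4.301 m / 129 years = 0.0333 m/yr = 33.3 mm/yr

33.3 mm/yr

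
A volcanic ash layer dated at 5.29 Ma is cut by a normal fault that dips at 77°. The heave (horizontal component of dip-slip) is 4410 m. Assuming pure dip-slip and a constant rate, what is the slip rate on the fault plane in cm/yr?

0.371 cm/yr

dip-slip = heave / cos(dip) = 4410 m / cos(77°) = 19600 m
rate = 19600 m / 5.29 Ma = 0.00371 m/yr = 0.371 cm/yr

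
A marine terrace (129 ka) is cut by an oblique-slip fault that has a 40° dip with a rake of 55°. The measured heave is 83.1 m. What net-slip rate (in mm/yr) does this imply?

1.03 mm/yr

dip-slip = heave / cos(dip) = 83.1 / cos(40°) = 108.5 m
net slip = dip-slip / sin(rake) = 108.5 / sin(55°) = 132.4 m
rate = 132.4 m / 129 ka = 0.00103 m/yr = 1.03 mm/yr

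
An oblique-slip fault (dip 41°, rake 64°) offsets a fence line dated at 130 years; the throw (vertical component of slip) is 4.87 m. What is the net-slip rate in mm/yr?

63.5 mm/yr

dip-slip = throw / sin(dip) = 4.87 / sin(41°) = 7.423 m
net slip = dip-slip / sin(rake) = 7.423 / sin(64°) = 8.259 m
rate = 8.259 m / 130 years = 0.0635 m/yr = 63.5 mm/yr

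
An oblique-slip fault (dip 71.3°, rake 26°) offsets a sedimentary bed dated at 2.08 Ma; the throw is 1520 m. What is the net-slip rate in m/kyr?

1.76 m/kyr

dip-slip = throw / sin(dip) = 1520 / sin(71.3°) = 1605 m
net slip = dip-slip / sin(rake) = 1605 / sin(26°) = 3661 m
rate = 3661 m / 2.08 Ma = 0.00176 m/yr = 1.76 m/kyr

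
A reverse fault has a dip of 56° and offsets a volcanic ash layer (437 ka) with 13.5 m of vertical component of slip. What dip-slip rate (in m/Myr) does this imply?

dip-slip = throw / sin(dip) = 13.5 m / sin(56°) = 16.28 m
rate = 16.28 m / 437 ka = 0.0000373 m/yr = 37.3 m/Myr

37.3 m/Myr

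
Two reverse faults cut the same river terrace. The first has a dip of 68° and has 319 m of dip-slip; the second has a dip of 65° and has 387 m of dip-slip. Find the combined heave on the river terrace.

heave_A = 319 × cos(68°) = 119.5 m
heave_B = 387 × cos(65°) = 163.6 m
total = 119.5 + 163.6 = 283 m

283 m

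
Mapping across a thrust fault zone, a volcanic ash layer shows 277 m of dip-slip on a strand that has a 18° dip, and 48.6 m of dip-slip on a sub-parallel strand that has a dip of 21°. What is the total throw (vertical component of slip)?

103 m

throw_A = 277 × sin(18°) = 85.60 m
throw_B = 48.6 × sin(21°) = 17.42 m
total = 85.60 + 17.42 = 103 m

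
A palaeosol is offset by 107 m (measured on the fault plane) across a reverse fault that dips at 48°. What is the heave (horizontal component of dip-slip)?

heave = dip-slip × cos(dip) = 107 m × cos(48°) = 71.6 m

71.6 m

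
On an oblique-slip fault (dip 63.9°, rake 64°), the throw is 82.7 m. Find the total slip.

102 m

dip-slip = throw / sin(dip) = 82.7 / sin(63.9°) = 92.09 m
net slip = dip-slip / sin(rake) = 92.09 / sin(64°) = 102 m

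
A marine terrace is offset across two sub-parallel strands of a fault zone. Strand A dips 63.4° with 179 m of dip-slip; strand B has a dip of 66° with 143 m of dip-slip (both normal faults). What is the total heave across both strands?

138 m

heave_A = 179 × cos(63.4°) = 80.15 m
heave_B = 143 × cos(66°) = 58.16 m
total = 80.15 + 58.16 = 138 m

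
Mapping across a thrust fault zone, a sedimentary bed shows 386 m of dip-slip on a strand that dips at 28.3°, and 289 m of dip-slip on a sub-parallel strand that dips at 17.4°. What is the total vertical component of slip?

269 m

throw_A = 386 × sin(28.3°) = 183 m
throw_B = 289 × sin(17.4°) = 86.42 m
total = 183 + 86.42 = 269 m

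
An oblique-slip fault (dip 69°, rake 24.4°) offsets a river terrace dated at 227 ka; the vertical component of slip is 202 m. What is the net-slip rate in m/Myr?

dip-slip = throw / sin(dip) = 202 / sin(69°) = 216.4 m
net slip = dip-slip / sin(rake) = 216.4 / sin(24.4°) = 523.8 m
rate = 523.8 m / 227 ka = 0.00231 m/yr = 2310 m/Myr

2310 m/Myr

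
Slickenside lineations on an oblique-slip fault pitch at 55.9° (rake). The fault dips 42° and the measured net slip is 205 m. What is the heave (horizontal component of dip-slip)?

dip-slip = net slip × sin(rake) = 205 m × sin(55.9°) = 169.8 m
heave = dip-slip × cos(dip) = 169.8 × cos(42°) = 126 m

126 m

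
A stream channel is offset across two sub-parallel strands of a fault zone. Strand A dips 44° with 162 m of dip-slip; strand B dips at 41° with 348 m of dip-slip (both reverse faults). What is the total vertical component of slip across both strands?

throw_A = 162 × sin(44°) = 112.5 m
throw_B = 348 × sin(41°) = 228.3 m
total = 112.5 + 228.3 = 341 m

341 m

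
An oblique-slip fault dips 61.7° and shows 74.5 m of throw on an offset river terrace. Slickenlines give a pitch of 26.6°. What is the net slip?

dip-slip = throw / sin(dip) = 74.5 / sin(61.7°) = 84.61 m
net slip = dip-slip / sin(rake) = 84.61 / sin(26.6°) = 189 m

189 m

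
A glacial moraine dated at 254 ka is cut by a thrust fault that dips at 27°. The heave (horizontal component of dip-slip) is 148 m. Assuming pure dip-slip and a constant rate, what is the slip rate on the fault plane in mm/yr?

0.654 mm/yr

dip-slip = heave / cos(dip) = 148 m / cos(27°) = 166.1 m
rate = 166.1 m / 254 ka = 0.000654 m/yr = 0.654 mm/yr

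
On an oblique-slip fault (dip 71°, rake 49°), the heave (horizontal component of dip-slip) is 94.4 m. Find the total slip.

dip-slip = heave / cos(dip) = 94.4 / cos(71°) = 290 m
net slip = dip-slip / sin(rake) = 290 / sin(49°) = 384 m

384 m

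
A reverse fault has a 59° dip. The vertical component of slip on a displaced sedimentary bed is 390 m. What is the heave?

234 m

heave = throw / tan(dip) = 390 / tan(59°) = 234 m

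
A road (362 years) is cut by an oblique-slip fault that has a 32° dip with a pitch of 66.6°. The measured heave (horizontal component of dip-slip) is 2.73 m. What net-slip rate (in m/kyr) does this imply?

9.69 m/kyr

dip-slip = heave / cos(dip) = 2.73 / cos(32°) = 3.219 m
net slip = dip-slip / sin(rake) = 3.219 / sin(66.6°) = 3.508 m
rate = 3.508 m / 362 years = 0.00969 m/yr = 9.69 m/kyr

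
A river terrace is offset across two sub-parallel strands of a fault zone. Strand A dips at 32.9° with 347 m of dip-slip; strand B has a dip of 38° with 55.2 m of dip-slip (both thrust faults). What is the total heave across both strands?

heave_A = 347 × cos(32.9°) = 291.3 m
heave_B = 55.2 × cos(38°) = 43.50 m
total = 291.3 + 43.50 = 335 m

335 m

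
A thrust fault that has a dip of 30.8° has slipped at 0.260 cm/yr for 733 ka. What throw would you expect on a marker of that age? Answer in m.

dip-slip = rate × time = 0.260 cm/yr × 733 ka = 1906 m
throw = dip-slip × sin(dip) = 1906 × sin(30.8°) = 976 m

976 m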